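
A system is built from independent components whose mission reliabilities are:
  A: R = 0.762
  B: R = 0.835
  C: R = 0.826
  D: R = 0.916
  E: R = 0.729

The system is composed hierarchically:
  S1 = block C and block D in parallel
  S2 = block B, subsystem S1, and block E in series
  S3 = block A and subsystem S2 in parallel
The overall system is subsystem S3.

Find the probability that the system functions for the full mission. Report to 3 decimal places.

Parallel (C and D): 1 − (1 − 0.82600)(1 − 0.91600) = 0.98538
Series (B, [0.98538], and E): 0.83500 × 0.98538 × 0.72900 = 0.59982
Parallel (A and [0.59982]): 1 − (1 − 0.76200)(1 − 0.59982) = 0.905

0.905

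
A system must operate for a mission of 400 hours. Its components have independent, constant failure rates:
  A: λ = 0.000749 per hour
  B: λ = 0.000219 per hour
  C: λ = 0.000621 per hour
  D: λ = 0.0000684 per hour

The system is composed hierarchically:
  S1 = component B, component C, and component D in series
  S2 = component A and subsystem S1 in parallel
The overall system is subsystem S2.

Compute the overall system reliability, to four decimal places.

R(A) = exp(−0.000749 × 400) = 0.741115
R(B) = exp(−0.000219 × 400) = 0.916127
R(C) = exp(−0.000621 × 400) = 0.780048
R(D) = exp(−0.0000684 × 400) = 0.973011
Series (B, C, and D): 0.916127 × 0.780048 × 0.973011 = 0.695336
Parallel (A and [0.695336]): 1 − (1 − 0.741115)(1 − 0.695336) = 0.9211

0.9211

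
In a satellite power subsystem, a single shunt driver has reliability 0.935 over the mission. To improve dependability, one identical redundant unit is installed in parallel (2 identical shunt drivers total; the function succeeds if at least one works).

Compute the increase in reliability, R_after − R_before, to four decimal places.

R_before = 0.935
R_after = 1 − (1 − 0.935)^2 = 0.9958
ΔR = 0.9958 − 0.935 = 0.0608

0.0608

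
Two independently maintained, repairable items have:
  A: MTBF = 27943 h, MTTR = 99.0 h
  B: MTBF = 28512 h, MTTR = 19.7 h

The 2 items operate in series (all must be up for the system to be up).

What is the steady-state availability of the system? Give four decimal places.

A(A) = MTBF/(MTBF+MTTR) = 27943/(27943+99.0) = 0.996470
A(B) = MTBF/(MTBF+MTTR) = 28512/(28512+19.7) = 0.999310
Series availability: 0.996470 × 0.999310 = 0.9958

0.9958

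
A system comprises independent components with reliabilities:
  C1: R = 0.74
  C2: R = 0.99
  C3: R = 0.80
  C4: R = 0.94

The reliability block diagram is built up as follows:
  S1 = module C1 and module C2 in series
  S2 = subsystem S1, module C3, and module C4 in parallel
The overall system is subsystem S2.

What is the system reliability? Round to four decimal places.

Series (C1 and C2): 0.740000 × 0.990000 = 0.732600
Parallel ([0.732600], C3, and C4): 1 − (1 − 0.732600)(1 − 0.800000)(1 − 0.940000) = 0.9968

0.9968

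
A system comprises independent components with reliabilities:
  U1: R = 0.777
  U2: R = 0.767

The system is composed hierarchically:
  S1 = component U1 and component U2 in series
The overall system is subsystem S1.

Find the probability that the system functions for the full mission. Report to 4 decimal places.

Series (U1 and U2): 0.777000 × 0.767000 = 0.5960

0.5960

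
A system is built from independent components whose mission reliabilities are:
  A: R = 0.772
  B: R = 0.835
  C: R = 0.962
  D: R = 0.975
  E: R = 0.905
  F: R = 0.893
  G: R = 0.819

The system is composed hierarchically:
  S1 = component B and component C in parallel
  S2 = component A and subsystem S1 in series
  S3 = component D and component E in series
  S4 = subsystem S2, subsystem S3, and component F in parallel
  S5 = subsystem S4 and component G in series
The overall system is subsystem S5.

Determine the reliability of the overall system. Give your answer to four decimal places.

Parallel (B and C): 1 − (1 − 0.835000)(1 − 0.962000) = 0.993730
Series (A and [0.993730]): 0.772000 × 0.993730 = 0.767160
Series (D and E): 0.975000 × 0.905000 = 0.882375
Parallel ([0.767160], [0.882375], and F): 1 − (1 − 0.767160)(1 − 0.882375)(1 − 0.893000) = 0.997070
Series ([0.997070] and G): 0.997070 × 0.819000 = 0.8166

0.8166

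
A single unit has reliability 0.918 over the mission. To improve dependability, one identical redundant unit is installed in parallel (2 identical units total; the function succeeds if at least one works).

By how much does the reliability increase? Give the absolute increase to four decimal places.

0.0753

R_before = 0.918
R_after = 1 − (1 − 0.918)^2 = 0.9933
ΔR = 0.9933 − 0.918 = 0.0753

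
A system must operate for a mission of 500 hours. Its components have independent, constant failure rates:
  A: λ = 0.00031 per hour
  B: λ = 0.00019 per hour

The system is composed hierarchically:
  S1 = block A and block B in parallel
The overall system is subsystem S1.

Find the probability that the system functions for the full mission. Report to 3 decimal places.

R(A) = exp(−0.00031 × 500) = 0.85642
R(B) = exp(−0.00019 × 500) = 0.90937
Parallel (A and B): 1 − (1 − 0.85642)(1 − 0.90937) = 0.987

0.987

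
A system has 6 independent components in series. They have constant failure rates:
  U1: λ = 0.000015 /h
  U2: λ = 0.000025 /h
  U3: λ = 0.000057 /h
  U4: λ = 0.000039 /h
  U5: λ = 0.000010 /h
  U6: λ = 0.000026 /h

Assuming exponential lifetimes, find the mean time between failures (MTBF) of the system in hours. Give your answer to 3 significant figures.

5810

Series of exponential components: λ_sys = Σ λ_i
λ_sys = 0.000015 + 0.000025 + 0.000057 + 0.000039 + 0.000010 + 0.000026 = 1.7200e-04 /h
MTBF = 1 / λ_sys = 5810 h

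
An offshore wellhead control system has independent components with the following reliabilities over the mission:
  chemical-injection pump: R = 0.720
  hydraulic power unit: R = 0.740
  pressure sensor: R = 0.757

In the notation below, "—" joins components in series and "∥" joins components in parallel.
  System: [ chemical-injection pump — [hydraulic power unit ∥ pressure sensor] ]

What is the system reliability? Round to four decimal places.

Parallel (hydraulic power unit and pressure sensor): 1 − (1 − 0.740000)(1 − 0.757000) = 0.936820
Series (chemical-injection pump and [0.936820]): 0.720000 × 0.936820 = 0.6745

0.6745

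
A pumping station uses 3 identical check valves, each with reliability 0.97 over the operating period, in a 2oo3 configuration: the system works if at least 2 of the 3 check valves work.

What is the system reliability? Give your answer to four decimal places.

0.9974

R = Σ_{i=2}^{3} C(3,i) p^i (1−p)^{3−i} with p = 0.97
C(3,2)·0.97^2·0.03^1 = 0.084681
C(3,3)·0.97^3·0.03^0 = 0.912673
Sum = 0.9974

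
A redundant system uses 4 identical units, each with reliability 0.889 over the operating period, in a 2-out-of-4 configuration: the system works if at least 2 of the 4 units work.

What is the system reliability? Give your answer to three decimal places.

0.995

R = Σ_{i=2}^{4} C(4,i) p^i (1−p)^{4−i} with p = 0.889
C(4,2)·0.889^2·0.111^2 = 0.05843
C(4,3)·0.889^3·0.111^1 = 0.31195
C(4,4)·0.889^4·0.111^0 = 0.62461
Sum = 0.995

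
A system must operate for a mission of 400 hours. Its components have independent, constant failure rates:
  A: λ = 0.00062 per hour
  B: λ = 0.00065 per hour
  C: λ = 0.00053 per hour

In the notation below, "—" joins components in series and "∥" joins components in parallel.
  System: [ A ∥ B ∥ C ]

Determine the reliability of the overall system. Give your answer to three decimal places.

R(A) = exp(−0.00062 × 400) = 0.78036
R(B) = exp(−0.00065 × 400) = 0.77105
R(C) = exp(−0.00053 × 400) = 0.80896
Parallel (A, B, and C): 1 − (1 − 0.78036)(1 − 0.77105)(1 − 0.80896) = 0.990

0.990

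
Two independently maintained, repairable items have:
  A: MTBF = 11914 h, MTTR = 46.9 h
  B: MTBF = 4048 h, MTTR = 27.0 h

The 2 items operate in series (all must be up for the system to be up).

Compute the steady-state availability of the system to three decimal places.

0.989

A(A) = MTBF/(MTBF+MTTR) = 11914/(11914+46.9) = 0.996079
A(B) = MTBF/(MTBF+MTTR) = 4048/(4048+27.0) = 0.993374
Series availability: 0.996079 × 0.993374 = 0.989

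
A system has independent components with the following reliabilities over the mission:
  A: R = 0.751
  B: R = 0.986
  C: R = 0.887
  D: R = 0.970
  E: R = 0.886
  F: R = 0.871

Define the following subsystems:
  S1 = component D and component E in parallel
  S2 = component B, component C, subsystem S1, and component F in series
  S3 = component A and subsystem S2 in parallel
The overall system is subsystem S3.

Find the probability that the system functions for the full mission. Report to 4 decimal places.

0.9400

Parallel (D and E): 1 − (1 − 0.970000)(1 − 0.886000) = 0.996580
Series (B, C, [0.996580], and F): 0.986000 × 0.887000 × 0.996580 × 0.871000 = 0.759156
Parallel (A and [0.759156]): 1 − (1 − 0.751000)(1 − 0.759156) = 0.9400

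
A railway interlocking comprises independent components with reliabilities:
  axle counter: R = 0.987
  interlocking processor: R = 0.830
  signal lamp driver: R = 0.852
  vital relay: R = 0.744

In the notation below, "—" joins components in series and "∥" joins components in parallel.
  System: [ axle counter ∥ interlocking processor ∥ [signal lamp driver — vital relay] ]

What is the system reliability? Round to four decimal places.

0.9992

Series (signal lamp driver and vital relay): 0.852000 × 0.744000 = 0.633888
Parallel (axle counter, interlocking processor, and [0.633888]): 1 − (1 − 0.987000)(1 − 0.830000)(1 − 0.633888) = 0.9992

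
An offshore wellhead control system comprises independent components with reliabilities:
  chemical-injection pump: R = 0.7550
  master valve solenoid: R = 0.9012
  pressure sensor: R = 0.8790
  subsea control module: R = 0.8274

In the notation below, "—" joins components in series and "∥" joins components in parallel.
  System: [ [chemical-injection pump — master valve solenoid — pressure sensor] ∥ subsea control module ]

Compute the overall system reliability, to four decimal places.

Series (chemical-injection pump, master valve solenoid, and pressure sensor): 0.755000 × 0.901200 × 0.879000 = 0.598077
Parallel ([0.598077] and subsea control module): 1 − (1 − 0.598077)(1 − 0.827400) = 0.9306

0.9306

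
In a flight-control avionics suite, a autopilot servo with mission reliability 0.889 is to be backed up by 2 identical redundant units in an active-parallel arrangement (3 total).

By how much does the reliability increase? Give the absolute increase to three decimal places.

R_before = 0.889
R_after = 1 − (1 − 0.889)^3 = 0.999
ΔR = 0.999 − 0.889 = 0.110

0.110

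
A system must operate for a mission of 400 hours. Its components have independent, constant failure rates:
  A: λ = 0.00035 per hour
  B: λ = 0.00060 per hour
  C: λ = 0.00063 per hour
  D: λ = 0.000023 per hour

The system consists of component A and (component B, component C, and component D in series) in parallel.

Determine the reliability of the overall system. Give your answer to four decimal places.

R(A) = exp(−0.00035 × 400) = 0.869358
R(B) = exp(−0.00060 × 400) = 0.786628
R(C) = exp(−0.00063 × 400) = 0.777245
R(D) = exp(−0.000023 × 400) = 0.990842
Series (B, C, and D): 0.786628 × 0.777245 × 0.990842 = 0.605803
Parallel (A and [0.605803]): 1 − (1 − 0.869358)(1 − 0.605803) = 0.9485

0.9485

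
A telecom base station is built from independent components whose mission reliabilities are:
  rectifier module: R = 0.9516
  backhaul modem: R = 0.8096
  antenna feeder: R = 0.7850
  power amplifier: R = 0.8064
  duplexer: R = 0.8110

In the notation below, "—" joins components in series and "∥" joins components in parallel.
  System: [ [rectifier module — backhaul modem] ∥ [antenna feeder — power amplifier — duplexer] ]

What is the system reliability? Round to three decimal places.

0.888

Series (rectifier module and backhaul modem): 0.95160 × 0.80960 = 0.77042
Series (antenna feeder, power amplifier, and duplexer): 0.78500 × 0.80640 × 0.81100 = 0.51338
Parallel ([0.77042] and [0.51338]): 1 − (1 − 0.77042)(1 − 0.51338) = 0.888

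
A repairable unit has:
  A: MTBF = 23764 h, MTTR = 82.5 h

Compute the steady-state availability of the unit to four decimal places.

A(A) = MTBF/(MTBF+MTTR) = 23764/(23764+82.5) = 0.9965

0.9965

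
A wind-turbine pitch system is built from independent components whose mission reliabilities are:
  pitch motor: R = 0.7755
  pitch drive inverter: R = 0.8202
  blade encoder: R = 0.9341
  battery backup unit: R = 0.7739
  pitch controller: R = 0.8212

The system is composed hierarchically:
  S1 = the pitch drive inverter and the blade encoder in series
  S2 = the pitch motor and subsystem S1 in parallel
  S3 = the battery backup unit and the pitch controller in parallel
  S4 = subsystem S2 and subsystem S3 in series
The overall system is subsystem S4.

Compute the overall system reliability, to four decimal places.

Series (pitch drive inverter and blade encoder): 0.820200 × 0.934100 = 0.766149
Parallel (pitch motor and [0.766149]): 1 − (1 − 0.775500)(1 − 0.766149) = 0.947500
Parallel (battery backup unit and pitch controller): 1 − (1 − 0.773900)(1 − 0.821200) = 0.959573
Series ([0.947500] and [0.959573]): 0.947500 × 0.959573 = 0.9092

0.9092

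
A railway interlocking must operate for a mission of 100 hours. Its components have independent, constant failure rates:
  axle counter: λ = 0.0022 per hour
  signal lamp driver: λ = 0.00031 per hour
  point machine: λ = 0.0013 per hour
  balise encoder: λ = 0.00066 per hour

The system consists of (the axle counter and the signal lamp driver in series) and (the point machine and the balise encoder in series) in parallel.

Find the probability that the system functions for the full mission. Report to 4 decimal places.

0.9605

R(axle counter) = exp(−0.0022 × 100) = 0.802519
R(signal lamp driver) = exp(−0.00031 × 100) = 0.969476
R(point machine) = exp(−0.0013 × 100) = 0.878095
R(balise encoder) = exp(−0.00066 × 100) = 0.936131
Series (axle counter and signal lamp driver): 0.802519 × 0.969476 = 0.778023
Series (point machine and balise encoder): 0.878095 × 0.936131 = 0.822012
Parallel ([0.778023] and [0.822012]): 1 − (1 − 0.778023)(1 − 0.822012) = 0.9605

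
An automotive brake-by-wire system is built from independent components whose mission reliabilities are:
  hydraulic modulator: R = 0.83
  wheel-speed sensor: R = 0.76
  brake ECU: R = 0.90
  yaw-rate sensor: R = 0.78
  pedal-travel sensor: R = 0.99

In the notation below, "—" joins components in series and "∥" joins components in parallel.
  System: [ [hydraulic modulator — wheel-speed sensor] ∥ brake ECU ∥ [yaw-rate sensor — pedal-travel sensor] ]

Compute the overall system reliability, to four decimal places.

Series (hydraulic modulator and wheel-speed sensor): 0.830000 × 0.760000 = 0.630800
Series (yaw-rate sensor and pedal-travel sensor): 0.780000 × 0.990000 = 0.772200
Parallel ([0.630800], brake ECU, and [0.772200]): 1 − (1 − 0.630800)(1 − 0.900000)(1 − 0.772200) = 0.9916

0.9916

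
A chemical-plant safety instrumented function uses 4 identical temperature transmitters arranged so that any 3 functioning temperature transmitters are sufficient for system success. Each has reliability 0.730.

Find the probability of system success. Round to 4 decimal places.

R = Σ_{i=3}^{4} C(4,i) p^i (1−p)^{4−i} with p = 0.730
C(4,3)·0.730^3·0.270^1 = 0.420138
C(4,4)·0.730^4·0.270^0 = 0.283982
Sum = 0.7041

0.7041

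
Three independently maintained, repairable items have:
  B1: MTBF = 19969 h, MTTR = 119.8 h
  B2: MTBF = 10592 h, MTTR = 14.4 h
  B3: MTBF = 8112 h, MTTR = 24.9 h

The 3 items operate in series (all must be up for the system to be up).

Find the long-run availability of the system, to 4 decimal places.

0.9896

A(B1) = MTBF/(MTBF+MTTR) = 19969/(19969+119.8) = 0.994036
A(B2) = MTBF/(MTBF+MTTR) = 10592/(10592+14.4) = 0.998642
A(B3) = MTBF/(MTBF+MTTR) = 8112/(8112+24.9) = 0.996940
Series availability: 0.994036 × 0.998642 × 0.996940 = 0.9896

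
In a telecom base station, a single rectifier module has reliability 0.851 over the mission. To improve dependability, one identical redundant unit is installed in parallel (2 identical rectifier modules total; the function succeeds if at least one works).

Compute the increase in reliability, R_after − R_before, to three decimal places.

0.127

R_before = 0.851
R_after = 1 − (1 − 0.851)^2 = 0.978
ΔR = 0.978 − 0.851 = 0.127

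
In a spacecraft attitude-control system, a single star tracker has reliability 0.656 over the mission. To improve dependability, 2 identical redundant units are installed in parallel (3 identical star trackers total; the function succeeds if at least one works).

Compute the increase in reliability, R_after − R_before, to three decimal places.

R_before = 0.656
R_after = 1 − (1 − 0.656)^3 = 0.959
ΔR = 0.959 − 0.656 = 0.303

0.303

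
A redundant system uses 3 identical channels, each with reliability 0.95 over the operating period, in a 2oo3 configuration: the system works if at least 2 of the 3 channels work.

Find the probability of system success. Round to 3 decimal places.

0.993

R = Σ_{i=2}^{3} C(3,i) p^i (1−p)^{3−i} with p = 0.95
C(3,2)·0.95^2·0.05^1 = 0.13538
C(3,3)·0.95^3·0.05^0 = 0.85738
Sum = 0.993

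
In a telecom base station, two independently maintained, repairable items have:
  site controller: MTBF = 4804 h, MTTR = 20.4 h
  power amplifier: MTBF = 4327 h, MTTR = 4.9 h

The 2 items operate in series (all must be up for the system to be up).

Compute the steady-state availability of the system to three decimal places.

0.995

A(site controller) = MTBF/(MTBF+MTTR) = 4804/(4804+20.4) = 0.995771
A(power amplifier) = MTBF/(MTBF+MTTR) = 4327/(4327+4.9) = 0.998869
Series availability: 0.995771 × 0.998869 = 0.995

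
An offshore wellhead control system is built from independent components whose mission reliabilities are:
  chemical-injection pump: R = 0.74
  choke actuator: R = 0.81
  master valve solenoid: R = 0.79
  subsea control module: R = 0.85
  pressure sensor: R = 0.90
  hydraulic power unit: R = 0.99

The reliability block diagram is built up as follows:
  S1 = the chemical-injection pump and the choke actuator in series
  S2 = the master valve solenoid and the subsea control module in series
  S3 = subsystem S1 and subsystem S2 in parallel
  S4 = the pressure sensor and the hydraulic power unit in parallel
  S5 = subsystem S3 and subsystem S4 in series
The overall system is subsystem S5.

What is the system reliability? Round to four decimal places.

Series (chemical-injection pump and choke actuator): 0.740000 × 0.810000 = 0.599400
Series (master valve solenoid and subsea control module): 0.790000 × 0.850000 = 0.671500
Parallel ([0.599400] and [0.671500]): 1 − (1 − 0.599400)(1 − 0.671500) = 0.868403
Parallel (pressure sensor and hydraulic power unit): 1 − (1 − 0.900000)(1 − 0.990000) = 0.999000
Series ([0.868403] and [0.999000]): 0.868403 × 0.999000 = 0.8675

0.8675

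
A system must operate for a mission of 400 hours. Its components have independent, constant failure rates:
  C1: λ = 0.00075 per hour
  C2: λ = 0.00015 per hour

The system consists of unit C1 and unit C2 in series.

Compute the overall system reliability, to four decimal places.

R(C1) = exp(−0.00075 × 400) = 0.740818
R(C2) = exp(−0.00015 × 400) = 0.941765
Series (C1 and C2): 0.740818 × 0.941765 = 0.6977

0.6977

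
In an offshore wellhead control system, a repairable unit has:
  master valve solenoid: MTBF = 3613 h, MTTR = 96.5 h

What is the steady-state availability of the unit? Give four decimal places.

0.9740

A(master valve solenoid) = MTBF/(MTBF+MTTR) = 3613/(3613+96.5) = 0.9740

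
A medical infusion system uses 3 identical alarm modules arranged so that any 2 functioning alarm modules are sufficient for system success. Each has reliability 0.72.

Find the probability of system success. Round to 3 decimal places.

0.809

R = Σ_{i=2}^{3} C(3,i) p^i (1−p)^{3−i} with p = 0.72
C(3,2)·0.72^2·0.28^1 = 0.43546
C(3,3)·0.72^3·0.28^0 = 0.37325
Sum = 0.809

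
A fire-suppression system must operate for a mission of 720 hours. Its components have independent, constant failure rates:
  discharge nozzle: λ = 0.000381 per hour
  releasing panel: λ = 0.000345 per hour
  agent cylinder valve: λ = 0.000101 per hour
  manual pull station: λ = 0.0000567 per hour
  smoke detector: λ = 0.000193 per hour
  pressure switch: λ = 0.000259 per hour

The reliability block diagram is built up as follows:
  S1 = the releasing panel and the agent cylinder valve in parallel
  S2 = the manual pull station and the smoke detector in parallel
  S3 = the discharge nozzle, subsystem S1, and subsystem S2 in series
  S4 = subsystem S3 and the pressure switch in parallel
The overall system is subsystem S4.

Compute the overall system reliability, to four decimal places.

R(discharge nozzle) = exp(−0.000381 × 720) = 0.760089
R(releasing panel) = exp(−0.000345 × 720) = 0.780048
R(agent cylinder valve) = exp(−0.000101 × 720) = 0.929861
R(manual pull station) = exp(−0.0000567 × 720) = 0.959998
R(smoke detector) = exp(−0.000193 × 720) = 0.870263
R(pressure switch) = exp(−0.000259 × 720) = 0.829875
Parallel (releasing panel and agent cylinder valve): 1 − (1 − 0.780048)(1 − 0.929861) = 0.984573
Parallel (manual pull station and smoke detector): 1 − (1 − 0.959998)(1 − 0.870263) = 0.994810
Series (discharge nozzle, [0.984573], and [0.994810]): 0.760089 × 0.984573 × 0.994810 = 0.744479
Parallel ([0.744479] and pressure switch): 1 − (1 − 0.744479)(1 − 0.829875) = 0.9565

0.9565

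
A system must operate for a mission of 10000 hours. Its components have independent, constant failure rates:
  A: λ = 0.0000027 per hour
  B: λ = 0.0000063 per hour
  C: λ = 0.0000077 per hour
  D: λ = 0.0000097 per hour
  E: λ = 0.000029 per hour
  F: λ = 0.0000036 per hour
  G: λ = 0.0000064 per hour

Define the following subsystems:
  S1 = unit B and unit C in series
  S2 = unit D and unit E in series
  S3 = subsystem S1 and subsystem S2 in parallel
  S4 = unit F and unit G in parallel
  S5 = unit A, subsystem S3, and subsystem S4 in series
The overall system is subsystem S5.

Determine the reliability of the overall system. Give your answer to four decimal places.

0.9305

R(A) = exp(−0.0000027 × 10000) = 0.973361
R(B) = exp(−0.0000063 × 10000) = 0.938943
R(C) = exp(−0.0000077 × 10000) = 0.925890
R(D) = exp(−0.0000097 × 10000) = 0.907556
R(E) = exp(−0.000029 × 10000) = 0.748264
R(F) = exp(−0.0000036 × 10000) = 0.964640
R(G) = exp(−0.0000064 × 10000) = 0.938005
Series (B and C): 0.938943 × 0.925890 = 0.869358
Series (D and E): 0.907556 × 0.748264 = 0.679091
Parallel ([0.869358] and [0.679091]): 1 − (1 − 0.869358)(1 − 0.679091) = 0.958076
Parallel (F and G): 1 − (1 − 0.964640)(1 − 0.938005) = 0.997808
Series (A, [0.958076], and [0.997808]): 0.973361 × 0.958076 × 0.997808 = 0.9305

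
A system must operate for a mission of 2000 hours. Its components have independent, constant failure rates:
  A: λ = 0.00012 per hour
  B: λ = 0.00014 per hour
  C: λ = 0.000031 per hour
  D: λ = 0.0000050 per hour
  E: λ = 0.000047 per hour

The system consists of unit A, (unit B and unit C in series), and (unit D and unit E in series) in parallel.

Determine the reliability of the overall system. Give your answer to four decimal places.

0.9939

R(A) = exp(−0.00012 × 2000) = 0.786628
R(B) = exp(−0.00014 × 2000) = 0.755784
R(C) = exp(−0.000031 × 2000) = 0.939883
R(D) = exp(−0.0000050 × 2000) = 0.990050
R(E) = exp(−0.000047 × 2000) = 0.910283
Series (B and C): 0.755784 × 0.939883 = 0.710349
Series (D and E): 0.990050 × 0.910283 = 0.901226
Parallel (A, [0.710349], and [0.901226]): 1 − (1 − 0.786628)(1 − 0.710349)(1 − 0.901226) = 0.9939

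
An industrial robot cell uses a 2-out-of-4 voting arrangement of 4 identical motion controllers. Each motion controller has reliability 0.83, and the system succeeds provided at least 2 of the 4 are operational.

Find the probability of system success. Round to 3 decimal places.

R = Σ_{i=2}^{4} C(4,i) p^i (1−p)^{4−i} with p = 0.83
C(4,2)·0.83^2·0.17^2 = 0.11946
C(4,3)·0.83^3·0.17^1 = 0.38882
C(4,4)·0.83^4·0.17^0 = 0.47458
Sum = 0.983

0.983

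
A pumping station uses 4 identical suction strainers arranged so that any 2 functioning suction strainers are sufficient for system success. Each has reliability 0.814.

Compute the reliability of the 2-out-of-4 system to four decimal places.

R = Σ_{i=2}^{4} C(4,i) p^i (1−p)^{4−i} with p = 0.814
C(4,2)·0.814^2·0.186^2 = 0.137539
C(4,3)·0.814^3·0.186^1 = 0.401279
C(4,4)·0.814^4·0.186^0 = 0.439033
Sum = 0.9779

0.9779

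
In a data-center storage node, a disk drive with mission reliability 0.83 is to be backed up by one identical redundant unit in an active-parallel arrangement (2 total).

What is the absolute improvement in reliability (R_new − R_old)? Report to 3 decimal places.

0.141

R_before = 0.83
R_after = 1 − (1 − 0.83)^2 = 0.971
ΔR = 0.971 − 0.83 = 0.141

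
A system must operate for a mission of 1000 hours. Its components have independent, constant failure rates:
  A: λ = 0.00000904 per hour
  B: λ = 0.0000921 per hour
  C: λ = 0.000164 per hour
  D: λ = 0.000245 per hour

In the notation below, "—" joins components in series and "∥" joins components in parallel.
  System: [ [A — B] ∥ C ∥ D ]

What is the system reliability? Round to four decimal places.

R(A) = exp(−0.00000904 × 1000) = 0.991001
R(B) = exp(−0.0000921 × 1000) = 0.912014
R(C) = exp(−0.000164 × 1000) = 0.848742
R(D) = exp(−0.000245 × 1000) = 0.782705
Series (A and B): 0.991001 × 0.912014 = 0.903807
Parallel ([0.903807], C, and D): 1 − (1 − 0.903807)(1 − 0.848742)(1 − 0.782705) = 0.9968

0.9968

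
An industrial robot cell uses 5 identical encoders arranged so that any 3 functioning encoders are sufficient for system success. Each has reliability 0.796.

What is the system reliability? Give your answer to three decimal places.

0.939

R = Σ_{i=3}^{5} C(5,i) p^i (1−p)^{5−i} with p = 0.796
C(5,3)·0.796^3·0.204^2 = 0.20989
C(5,4)·0.796^4·0.204^1 = 0.40950
C(5,5)·0.796^5·0.204^0 = 0.31957
Sum = 0.939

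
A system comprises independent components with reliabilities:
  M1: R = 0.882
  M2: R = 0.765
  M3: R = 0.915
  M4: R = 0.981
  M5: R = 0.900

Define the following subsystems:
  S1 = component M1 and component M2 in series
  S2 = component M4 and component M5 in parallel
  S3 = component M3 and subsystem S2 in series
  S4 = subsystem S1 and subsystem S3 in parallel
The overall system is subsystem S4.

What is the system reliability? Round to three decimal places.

0.972

Series (M1 and M2): 0.88200 × 0.76500 = 0.67473
Parallel (M4 and M5): 1 − (1 − 0.98100)(1 − 0.90000) = 0.99810
Series (M3 and [0.99810]): 0.91500 × 0.99810 = 0.91326
Parallel ([0.67473] and [0.91326]): 1 − (1 − 0.67473)(1 − 0.91326) = 0.972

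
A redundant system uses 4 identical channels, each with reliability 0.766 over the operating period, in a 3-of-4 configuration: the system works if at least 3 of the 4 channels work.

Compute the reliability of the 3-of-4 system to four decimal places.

0.7650

R = Σ_{i=3}^{4} C(4,i) p^i (1−p)^{4−i} with p = 0.766
C(4,3)·0.766^3·0.234^1 = 0.420690
C(4,4)·0.766^4·0.234^0 = 0.344283
Sum = 0.7650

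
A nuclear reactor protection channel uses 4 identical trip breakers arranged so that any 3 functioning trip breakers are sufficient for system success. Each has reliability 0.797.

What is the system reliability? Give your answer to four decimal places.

R = Σ_{i=3}^{4} C(4,i) p^i (1−p)^{4−i} with p = 0.797
C(4,3)·0.797^3·0.203^1 = 0.411084
C(4,4)·0.797^4·0.203^0 = 0.403490
Sum = 0.8146

0.8146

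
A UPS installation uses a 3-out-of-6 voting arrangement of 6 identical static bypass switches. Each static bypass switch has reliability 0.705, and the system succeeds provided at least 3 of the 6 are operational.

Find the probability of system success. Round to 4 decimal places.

R = Σ_{i=3}^{6} C(6,i) p^i (1−p)^{6−i} with p = 0.705
C(6,3)·0.705^3·0.295^3 = 0.179913
C(6,4)·0.705^4·0.295^2 = 0.322472
C(6,5)·0.705^5·0.295^1 = 0.308261
C(6,6)·0.705^6·0.295^0 = 0.122782
Sum = 0.9334

0.9334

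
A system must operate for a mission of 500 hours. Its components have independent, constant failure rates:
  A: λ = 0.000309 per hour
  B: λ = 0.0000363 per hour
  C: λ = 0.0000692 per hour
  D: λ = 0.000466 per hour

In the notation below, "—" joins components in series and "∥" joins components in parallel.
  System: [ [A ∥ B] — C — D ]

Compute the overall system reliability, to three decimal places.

R(A) = exp(−0.000309 × 500) = 0.85684
R(B) = exp(−0.0000363 × 500) = 0.98201
R(C) = exp(−0.0000692 × 500) = 0.96599
R(D) = exp(−0.000466 × 500) = 0.79215
Parallel (A and B): 1 − (1 − 0.85684)(1 − 0.98201) = 0.99742
Series ([0.99742], C, and D): 0.99742 × 0.96599 × 0.79215 = 0.763

0.763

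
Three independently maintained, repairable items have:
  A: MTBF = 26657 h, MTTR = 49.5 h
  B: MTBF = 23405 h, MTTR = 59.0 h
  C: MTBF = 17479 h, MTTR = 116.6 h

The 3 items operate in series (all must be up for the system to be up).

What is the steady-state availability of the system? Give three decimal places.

0.989

A(A) = MTBF/(MTBF+MTTR) = 26657/(26657+49.5) = 0.998147
A(B) = MTBF/(MTBF+MTTR) = 23405/(23405+59.0) = 0.997486
A(C) = MTBF/(MTBF+MTTR) = 17479/(17479+116.6) = 0.993373
Series availability: 0.998147 × 0.997486 × 0.993373 = 0.989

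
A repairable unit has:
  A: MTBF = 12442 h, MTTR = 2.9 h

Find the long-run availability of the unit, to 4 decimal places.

A(A) = MTBF/(MTBF+MTTR) = 12442/(12442+2.9) = 0.9998

0.9998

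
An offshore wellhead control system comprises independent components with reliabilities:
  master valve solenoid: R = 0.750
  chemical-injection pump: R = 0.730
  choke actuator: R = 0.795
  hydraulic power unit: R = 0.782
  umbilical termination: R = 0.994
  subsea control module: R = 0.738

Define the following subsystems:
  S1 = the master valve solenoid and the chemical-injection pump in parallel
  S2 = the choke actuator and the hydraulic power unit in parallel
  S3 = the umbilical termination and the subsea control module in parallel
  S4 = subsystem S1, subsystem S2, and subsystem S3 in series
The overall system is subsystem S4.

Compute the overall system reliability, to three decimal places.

Parallel (master valve solenoid and chemical-injection pump): 1 − (1 − 0.75000)(1 − 0.73000) = 0.93250
Parallel (choke actuator and hydraulic power unit): 1 − (1 − 0.79500)(1 − 0.78200) = 0.95531
Parallel (umbilical termination and subsea control module): 1 − (1 − 0.99400)(1 − 0.73800) = 0.99843
Series ([0.93250], [0.95531], and [0.99843]): 0.93250 × 0.95531 × 0.99843 = 0.889

0.889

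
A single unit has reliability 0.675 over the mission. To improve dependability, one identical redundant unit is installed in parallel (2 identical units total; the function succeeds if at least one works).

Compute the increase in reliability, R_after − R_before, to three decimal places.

0.219

R_before = 0.675
R_after = 1 − (1 − 0.675)^2 = 0.894
ΔR = 0.894 − 0.675 = 0.219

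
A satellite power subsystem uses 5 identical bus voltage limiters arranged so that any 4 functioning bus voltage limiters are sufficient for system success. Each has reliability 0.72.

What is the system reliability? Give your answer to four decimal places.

0.5697

R = Σ_{i=4}^{5} C(5,i) p^i (1−p)^{5−i} with p = 0.72
C(5,4)·0.72^4·0.28^1 = 0.376234
C(5,5)·0.72^5·0.28^0 = 0.193492
Sum = 0.5697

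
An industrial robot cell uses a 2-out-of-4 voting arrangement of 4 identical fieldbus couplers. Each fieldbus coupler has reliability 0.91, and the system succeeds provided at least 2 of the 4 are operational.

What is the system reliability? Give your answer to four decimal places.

0.9973

R = Σ_{i=2}^{4} C(4,i) p^i (1−p)^{4−i} with p = 0.91
C(4,2)·0.91^2·0.09^2 = 0.040246
C(4,3)·0.91^3·0.09^1 = 0.271286
C(4,4)·0.91^4·0.09^0 = 0.685750
Sum = 0.9973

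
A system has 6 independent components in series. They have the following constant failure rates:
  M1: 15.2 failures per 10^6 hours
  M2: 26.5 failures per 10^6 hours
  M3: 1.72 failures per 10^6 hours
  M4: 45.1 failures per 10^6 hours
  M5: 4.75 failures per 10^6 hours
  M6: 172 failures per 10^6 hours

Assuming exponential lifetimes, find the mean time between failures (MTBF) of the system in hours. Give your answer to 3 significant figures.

Series of exponential components: λ_sys = Σ λ_i
λ_sys = 0.0000152 + 0.0000265 + 0.00000172 + 0.0000451 + 0.00000475 + 0.000172 = 2.6527e-04 /h
MTBF = 1 / λ_sys = 3770 h

3770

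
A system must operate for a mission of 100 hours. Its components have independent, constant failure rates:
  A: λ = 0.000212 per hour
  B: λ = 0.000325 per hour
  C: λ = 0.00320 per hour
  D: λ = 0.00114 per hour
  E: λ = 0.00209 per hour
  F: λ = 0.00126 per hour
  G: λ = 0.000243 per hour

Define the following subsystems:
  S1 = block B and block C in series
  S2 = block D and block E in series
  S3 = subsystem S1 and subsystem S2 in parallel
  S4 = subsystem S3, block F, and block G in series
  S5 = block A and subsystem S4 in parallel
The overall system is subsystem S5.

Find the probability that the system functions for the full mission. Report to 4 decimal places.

R(A) = exp(−0.000212 × 100) = 0.979023
R(B) = exp(−0.000325 × 100) = 0.968022
R(C) = exp(−0.00320 × 100) = 0.726149
R(D) = exp(−0.00114 × 100) = 0.892258
R(E) = exp(−0.00209 × 100) = 0.811395
R(F) = exp(−0.00126 × 100) = 0.881615
R(G) = exp(−0.000243 × 100) = 0.975993
Series (B and C): 0.968022 × 0.726149 = 0.702928
Series (D and E): 0.892258 × 0.811395 = 0.723974
Parallel ([0.702928] and [0.723974]): 1 − (1 − 0.702928)(1 − 0.723974) = 0.918000
Series ([0.918000], F, and G): 0.918000 × 0.881615 × 0.975993 = 0.789893
Parallel (A and [0.789893]): 1 − (1 − 0.979023)(1 − 0.789893) = 0.9956

0.9956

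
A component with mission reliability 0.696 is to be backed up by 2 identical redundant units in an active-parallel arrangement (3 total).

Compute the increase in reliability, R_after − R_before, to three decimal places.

R_before = 0.696
R_after = 1 − (1 − 0.696)^3 = 0.972
ΔR = 0.972 − 0.696 = 0.276

0.276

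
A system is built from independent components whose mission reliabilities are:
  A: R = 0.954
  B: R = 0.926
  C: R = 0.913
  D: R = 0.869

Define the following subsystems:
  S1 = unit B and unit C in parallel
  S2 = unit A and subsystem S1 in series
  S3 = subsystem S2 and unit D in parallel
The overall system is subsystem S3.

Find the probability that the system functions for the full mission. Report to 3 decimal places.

Parallel (B and C): 1 − (1 − 0.92600)(1 − 0.91300) = 0.99356
Series (A and [0.99356]): 0.95400 × 0.99356 = 0.94786
Parallel ([0.94786] and D): 1 − (1 − 0.94786)(1 − 0.86900) = 0.993

0.993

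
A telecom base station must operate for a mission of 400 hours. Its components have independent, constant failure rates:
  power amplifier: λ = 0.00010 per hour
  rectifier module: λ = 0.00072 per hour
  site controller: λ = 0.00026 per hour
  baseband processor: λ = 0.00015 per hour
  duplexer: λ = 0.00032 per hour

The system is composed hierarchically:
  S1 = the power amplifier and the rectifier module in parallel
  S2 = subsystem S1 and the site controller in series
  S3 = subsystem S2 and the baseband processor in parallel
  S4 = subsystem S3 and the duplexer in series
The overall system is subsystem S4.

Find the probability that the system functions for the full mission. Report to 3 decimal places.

R(power amplifier) = exp(−0.00010 × 400) = 0.96079
R(rectifier module) = exp(−0.00072 × 400) = 0.74976
R(site controller) = exp(−0.00026 × 400) = 0.90123
R(baseband processor) = exp(−0.00015 × 400) = 0.94176
R(duplexer) = exp(−0.00032 × 400) = 0.87985
Parallel (power amplifier and rectifier module): 1 − (1 − 0.96079)(1 − 0.74976) = 0.99019
Series ([0.99019] and site controller): 0.99019 × 0.90123 = 0.89239
Parallel ([0.89239] and baseband processor): 1 − (1 − 0.89239)(1 − 0.94176) = 0.99373
Series ([0.99373] and duplexer): 0.99373 × 0.87985 = 0.874

0.874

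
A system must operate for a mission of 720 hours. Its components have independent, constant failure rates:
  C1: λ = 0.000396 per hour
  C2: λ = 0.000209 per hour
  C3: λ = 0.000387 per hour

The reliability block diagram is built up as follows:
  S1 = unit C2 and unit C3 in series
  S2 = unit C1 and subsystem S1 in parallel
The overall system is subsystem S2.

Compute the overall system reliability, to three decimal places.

R(C1) = exp(−0.000396 × 720) = 0.75192
R(C2) = exp(−0.000209 × 720) = 0.86029
R(C3) = exp(−0.000387 × 720) = 0.75681
Series (C2 and C3): 0.86029 × 0.75681 = 0.65108
Parallel (C1 and [0.65108]): 1 − (1 − 0.75192)(1 − 0.65108) = 0.913

0.913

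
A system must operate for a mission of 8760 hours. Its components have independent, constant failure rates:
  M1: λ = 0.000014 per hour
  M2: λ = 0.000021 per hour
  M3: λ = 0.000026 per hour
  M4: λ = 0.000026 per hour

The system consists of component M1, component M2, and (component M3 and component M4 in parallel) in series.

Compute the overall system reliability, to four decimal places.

R(M1) = exp(−0.000014 × 8760) = 0.884582
R(M2) = exp(−0.000021 × 8760) = 0.831969
R(M3) = exp(−0.000026 × 8760) = 0.796315
R(M4) = exp(−0.000026 × 8760) = 0.796315
Parallel (M3 and M4): 1 − (1 − 0.796315)(1 − 0.796315) = 0.958512
Series (M1, M2, and [0.958512]): 0.884582 × 0.831969 × 0.958512 = 0.7054

0.7054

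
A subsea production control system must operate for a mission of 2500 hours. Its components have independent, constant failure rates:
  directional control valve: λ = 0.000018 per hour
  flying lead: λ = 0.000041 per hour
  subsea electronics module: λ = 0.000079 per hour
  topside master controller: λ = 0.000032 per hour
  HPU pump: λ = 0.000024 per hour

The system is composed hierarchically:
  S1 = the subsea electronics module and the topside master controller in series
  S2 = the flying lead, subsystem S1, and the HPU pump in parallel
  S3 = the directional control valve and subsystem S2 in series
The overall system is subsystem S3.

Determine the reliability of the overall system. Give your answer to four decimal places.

0.9547

R(directional control valve) = exp(−0.000018 × 2500) = 0.955997
R(flying lead) = exp(−0.000041 × 2500) = 0.902578
R(subsea electronics module) = exp(−0.000079 × 2500) = 0.820780
R(topside master controller) = exp(−0.000032 × 2500) = 0.923116
R(HPU pump) = exp(−0.000024 × 2500) = 0.941765
Series (subsea electronics module and topside master controller): 0.820780 × 0.923116 = 0.757675
Parallel (flying lead, [0.757675], and HPU pump): 1 − (1 − 0.902578)(1 − 0.757675)(1 − 0.941765) = 0.998625
Series (directional control valve and [0.998625]): 0.955997 × 0.998625 = 0.9547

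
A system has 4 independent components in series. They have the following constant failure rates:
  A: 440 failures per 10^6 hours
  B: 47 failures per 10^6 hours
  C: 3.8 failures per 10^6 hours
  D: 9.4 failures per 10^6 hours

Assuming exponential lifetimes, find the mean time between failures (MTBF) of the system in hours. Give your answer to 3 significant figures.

2000

Series of exponential components: λ_sys = Σ λ_i
λ_sys = 0.00044 + 0.000047 + 0.0000038 + 0.0000094 = 5.0020e-04 /h
MTBF = 1 / λ_sys = 2000 h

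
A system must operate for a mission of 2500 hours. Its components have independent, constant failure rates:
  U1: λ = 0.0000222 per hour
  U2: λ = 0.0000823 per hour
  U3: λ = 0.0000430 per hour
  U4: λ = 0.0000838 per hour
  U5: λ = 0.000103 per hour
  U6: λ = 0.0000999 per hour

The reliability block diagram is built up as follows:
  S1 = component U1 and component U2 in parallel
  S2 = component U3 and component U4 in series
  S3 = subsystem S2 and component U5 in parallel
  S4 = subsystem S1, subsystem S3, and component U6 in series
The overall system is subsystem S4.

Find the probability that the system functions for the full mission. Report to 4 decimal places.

0.7236

R(U1) = exp(−0.0000222 × 2500) = 0.946012
R(U2) = exp(−0.0000823 × 2500) = 0.814037
R(U3) = exp(−0.0000430 × 2500) = 0.898077
R(U4) = exp(−0.0000838 × 2500) = 0.810990
R(U5) = exp(−0.000103 × 2500) = 0.772982
R(U6) = exp(−0.0000999 × 2500) = 0.778996
Parallel (U1 and U2): 1 − (1 − 0.946012)(1 − 0.814037) = 0.989960
Series (U3 and U4): 0.898077 × 0.810990 = 0.728331
Parallel ([0.728331] and U5): 1 − (1 − 0.728331)(1 − 0.772982) = 0.938326
Series ([0.989960], [0.938326], and U6): 0.989960 × 0.938326 × 0.778996 = 0.7236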